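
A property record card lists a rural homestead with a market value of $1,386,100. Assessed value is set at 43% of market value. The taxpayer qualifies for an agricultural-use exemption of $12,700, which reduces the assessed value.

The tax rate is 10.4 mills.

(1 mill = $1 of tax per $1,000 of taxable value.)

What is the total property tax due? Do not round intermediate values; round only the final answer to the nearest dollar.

$6,067

Assessed value = $1,386,100 × 0.43 = $596,023
Taxable value = $596,023 − $12,700 = $583,323
Tax = $583,323 × 0.0104 = $6,066.5592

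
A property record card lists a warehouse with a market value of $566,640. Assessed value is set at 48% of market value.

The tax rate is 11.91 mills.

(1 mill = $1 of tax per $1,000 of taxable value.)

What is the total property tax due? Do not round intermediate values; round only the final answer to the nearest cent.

Assessed value = $566,640 × 0.48 = $271,987.2
Tax = $271,987.2 × 0.01191 = $3,239.367552

$3,239.37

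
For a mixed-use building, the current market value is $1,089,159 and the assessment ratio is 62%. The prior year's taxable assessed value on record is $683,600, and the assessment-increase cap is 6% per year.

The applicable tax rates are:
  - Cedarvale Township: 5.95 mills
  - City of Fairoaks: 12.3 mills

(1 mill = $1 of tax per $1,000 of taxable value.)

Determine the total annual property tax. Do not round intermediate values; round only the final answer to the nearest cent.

Uncapped assessed value = $1,089,159 × 0.62 = $675,278.58
Cap limit = $683,600 × 1.06 = $724,616
Taxable assessed value = min($675,278.58, $724,616) = $675,278.58 (cap does not bind)
Cedarvale Township: $675,278.58 × 0.00595 = $4,017.907551
City of Fairoaks: $675,278.58 × 0.0123 = $8,305.926534
Total = $12,323.834085

$12,323.83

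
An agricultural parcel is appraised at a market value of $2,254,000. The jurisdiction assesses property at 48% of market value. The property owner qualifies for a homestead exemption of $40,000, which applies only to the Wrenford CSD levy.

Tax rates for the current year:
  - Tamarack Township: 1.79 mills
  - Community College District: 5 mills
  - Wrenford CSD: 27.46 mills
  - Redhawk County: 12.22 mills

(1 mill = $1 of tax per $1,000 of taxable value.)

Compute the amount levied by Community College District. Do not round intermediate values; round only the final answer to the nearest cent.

$5,409.60

Assessed value = $2,254,000 × 0.48 = $1,081,920
Community College District taxable value = $1,081,920 (exemption does not apply)
Community College District levy = $1,081,920 × 0.005 = $5,409.6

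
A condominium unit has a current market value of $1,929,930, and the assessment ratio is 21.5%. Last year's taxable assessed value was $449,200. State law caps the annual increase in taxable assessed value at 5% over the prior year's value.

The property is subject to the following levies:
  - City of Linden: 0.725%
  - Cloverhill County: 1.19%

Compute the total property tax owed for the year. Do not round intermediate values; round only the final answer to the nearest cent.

Uncapped assessed value = $1,929,930 × 0.215 = $414,934.95
Cap limit = $449,200 × 1.05 = $471,660
Taxable assessed value = min($414,934.95, $471,660) = $414,934.95 (cap does not bind)
City of Linden: $414,934.95 × 0.00725 = $3,008.2783875
Cloverhill County: $414,934.95 × 0.0119 = $4,937.725905
Total = $7,946.0042925

$7,946.00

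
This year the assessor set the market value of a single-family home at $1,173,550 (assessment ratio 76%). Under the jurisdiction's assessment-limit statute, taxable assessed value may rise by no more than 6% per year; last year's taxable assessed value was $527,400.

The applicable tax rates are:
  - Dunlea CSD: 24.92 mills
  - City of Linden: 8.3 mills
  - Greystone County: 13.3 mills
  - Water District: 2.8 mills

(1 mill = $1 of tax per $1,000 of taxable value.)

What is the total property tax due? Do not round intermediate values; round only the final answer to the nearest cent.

$27,572.05

Uncapped assessed value = $1,173,550 × 0.76 = $891,898
Cap limit = $527,400 × 1.06 = $559,044
Taxable assessed value = min($891,898, $559,044) = $559,044 (cap binds)
Dunlea CSD: $559,044 × 0.02492 = $13,931.37648
City of Linden: $559,044 × 0.0083 = $4,640.0652
Greystone County: $559,044 × 0.0133 = $7,435.2852
Water District: $559,044 × 0.0028 = $1,565.3232
Total = $27,572.05008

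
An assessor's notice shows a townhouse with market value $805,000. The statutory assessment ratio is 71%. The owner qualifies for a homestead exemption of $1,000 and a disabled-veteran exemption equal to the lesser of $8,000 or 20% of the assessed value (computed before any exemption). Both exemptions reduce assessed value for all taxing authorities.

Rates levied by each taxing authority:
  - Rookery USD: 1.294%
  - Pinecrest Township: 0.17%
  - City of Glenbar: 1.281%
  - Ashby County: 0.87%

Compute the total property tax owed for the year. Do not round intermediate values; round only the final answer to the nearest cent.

Assessed value = $805,000 × 0.71 = $571,550
Disabled-veteran exemption = min($8,000, 20% × $571,550) = min($8,000, $114,310) = $8,000 (dollar cap binds)
Taxable value = $571,550 − $1,000 − $8,000 = $562,550
Rookery USD: $562,550 × 0.01294 = $7,279.397
Pinecrest Township: $562,550 × 0.0017 = $956.335
City of Glenbar: $562,550 × 0.01281 = $7,206.2655
Ashby County: $562,550 × 0.0087 = $4,894.185
Total = $20,336.1825

$20,336.18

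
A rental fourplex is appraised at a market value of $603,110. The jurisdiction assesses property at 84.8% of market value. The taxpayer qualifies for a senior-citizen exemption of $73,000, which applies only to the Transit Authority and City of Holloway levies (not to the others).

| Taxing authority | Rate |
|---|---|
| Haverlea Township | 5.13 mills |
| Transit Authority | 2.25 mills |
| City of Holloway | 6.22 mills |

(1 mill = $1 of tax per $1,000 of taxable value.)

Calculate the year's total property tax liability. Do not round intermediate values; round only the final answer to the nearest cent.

Assessed value = $603,110 × 0.848 = $511,437.28
Haverlea Township: $511,437.28 × 0.00513 = $2,623.6732464
Transit Authority: ($511,437.28 − $73,000) × 0.00225 = $438,437.28 × 0.00225 = $986.48388
City of Holloway: ($511,437.28 − $73,000) × 0.00622 = $438,437.28 × 0.00622 = $2,727.0798816
Total = $6,337.237008

$6,337.24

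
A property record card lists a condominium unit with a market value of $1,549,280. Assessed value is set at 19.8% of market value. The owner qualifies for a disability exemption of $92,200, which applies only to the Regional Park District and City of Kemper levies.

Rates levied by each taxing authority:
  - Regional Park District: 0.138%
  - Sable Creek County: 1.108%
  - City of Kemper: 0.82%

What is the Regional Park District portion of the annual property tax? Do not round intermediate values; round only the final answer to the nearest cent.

$296.09

Assessed value = $1,549,280 × 0.198 = $306,757.44
Regional Park District taxable value = $306,757.44 − $92,200 = $214,557.44
Regional Park District levy = $214,557.44 × 0.00138 = $296.0892672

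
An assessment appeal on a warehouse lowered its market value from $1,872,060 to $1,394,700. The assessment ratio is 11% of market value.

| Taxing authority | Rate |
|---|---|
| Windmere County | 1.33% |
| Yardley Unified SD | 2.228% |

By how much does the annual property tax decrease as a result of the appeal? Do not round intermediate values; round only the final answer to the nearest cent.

$1,868.29

Old assessed value = $1,872,060 × 0.11 = $205,926.6
New assessed value = $1,394,700 × 0.11 = $153,417
Combined rate = 0.0133 + 0.02228 = 0.03558
Old tax = $205,926.6 × 0.03558 = $7,326.868428
New tax = $153,417 × 0.03558 = $5,458.57686
Reduction = $7,326.868428 − $5,458.57686 = $1,868.291568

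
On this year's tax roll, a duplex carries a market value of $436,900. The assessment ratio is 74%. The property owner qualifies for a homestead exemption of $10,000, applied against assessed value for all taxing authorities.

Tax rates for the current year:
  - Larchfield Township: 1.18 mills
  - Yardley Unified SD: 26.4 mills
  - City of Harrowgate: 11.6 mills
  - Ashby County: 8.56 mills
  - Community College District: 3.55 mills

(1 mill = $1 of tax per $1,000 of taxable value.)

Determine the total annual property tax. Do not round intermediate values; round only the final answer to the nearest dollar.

$16,069

Assessed value = $436,900 × 0.74 = $323,306
Taxable value = $323,306 − $10,000 = $313,306
Larchfield Township: $313,306 × 0.00118 = $369.70108
Yardley Unified SD: $313,306 × 0.0264 = $8,271.2784
City of Harrowgate: $313,306 × 0.0116 = $3,634.3496
Ashby County: $313,306 × 0.00856 = $2,681.89936
Community College District: $313,306 × 0.00355 = $1,112.2363
Total = $369.70108 + $8,271.2784 + $3,634.3496 + $2,681.89936 + $1,112.2363 = $16,069.46474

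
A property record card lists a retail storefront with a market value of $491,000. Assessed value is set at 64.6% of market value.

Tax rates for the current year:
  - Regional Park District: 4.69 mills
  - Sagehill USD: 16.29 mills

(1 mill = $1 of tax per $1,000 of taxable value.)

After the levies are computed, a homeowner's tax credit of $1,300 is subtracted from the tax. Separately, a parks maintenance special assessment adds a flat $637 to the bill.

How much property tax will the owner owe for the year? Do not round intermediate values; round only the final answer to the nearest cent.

Assessed value = $491,000 × 0.646 = $317,186
Regional Park District: $317,186 × 0.00469 = $1,487.60234
Sagehill USD: $317,186 × 0.01629 = $5,166.95994
Levies subtotal = $6,654.56228
After credit = $6,654.56228 − $1,300 = $5,354.56228
Total = $5,354.56228 + $637 = $5,991.56228

$5,991.56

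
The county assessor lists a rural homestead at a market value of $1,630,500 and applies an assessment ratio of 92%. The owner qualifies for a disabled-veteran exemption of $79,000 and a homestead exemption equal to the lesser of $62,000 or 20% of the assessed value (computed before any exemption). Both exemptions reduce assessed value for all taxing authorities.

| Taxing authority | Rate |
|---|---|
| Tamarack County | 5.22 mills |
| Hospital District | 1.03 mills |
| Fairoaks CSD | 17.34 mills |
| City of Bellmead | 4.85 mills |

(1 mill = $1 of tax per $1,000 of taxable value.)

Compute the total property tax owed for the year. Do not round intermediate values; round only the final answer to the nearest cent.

$38,651.67

Assessed value = $1,630,500 × 0.92 = $1,500,060
Homestead exemption = min($62,000, 20% × $1,500,060) = min($62,000, $300,012) = $62,000 (dollar cap binds)
Taxable value = $1,500,060 − $79,000 − $62,000 = $1,359,060
Tamarack County: $1,359,060 × 0.00522 = $7,094.2932
Hospital District: $1,359,060 × 0.00103 = $1,399.8318
Fairoaks CSD: $1,359,060 × 0.01734 = $23,566.1004
City of Bellmead: $1,359,060 × 0.00485 = $6,591.441
Total = $38,651.6664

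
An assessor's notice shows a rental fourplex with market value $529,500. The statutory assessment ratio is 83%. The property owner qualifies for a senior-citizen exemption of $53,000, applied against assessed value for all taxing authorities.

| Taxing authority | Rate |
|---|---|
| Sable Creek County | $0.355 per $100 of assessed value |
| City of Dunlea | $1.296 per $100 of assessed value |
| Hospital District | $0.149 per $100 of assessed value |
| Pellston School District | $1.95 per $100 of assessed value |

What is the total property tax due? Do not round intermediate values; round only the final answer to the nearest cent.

$14,493.19

Assessed value = $529,500 × 0.83 = $439,485
Taxable value = $439,485 − $53,000 = $386,485
Sable Creek County: $386,485 × 0.00355 = $1,372.02175
City of Dunlea: $386,485 × 0.01296 = $5,008.8456
Hospital District: $386,485 × 0.00149 = $575.86265
Pellston School District: $386,485 × 0.0195 = $7,536.4575
Total = $1,372.02175 + $5,008.8456 + $575.86265 + $7,536.4575 = $14,493.1875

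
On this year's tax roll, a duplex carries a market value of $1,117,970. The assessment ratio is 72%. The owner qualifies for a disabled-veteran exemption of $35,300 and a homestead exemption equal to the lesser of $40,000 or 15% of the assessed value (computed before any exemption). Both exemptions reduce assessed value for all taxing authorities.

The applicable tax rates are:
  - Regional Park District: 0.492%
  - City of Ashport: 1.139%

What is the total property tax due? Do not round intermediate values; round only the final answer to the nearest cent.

Assessed value = $1,117,970 × 0.72 = $804,938.4
Homestead exemption = min($40,000, 15% × $804,938.4) = min($40,000, $120,740.76) = $40,000 (dollar cap binds)
Taxable value = $804,938.4 − $35,300 − $40,000 = $729,638.4
Regional Park District: $729,638.4 × 0.00492 = $3,589.820928
City of Ashport: $729,638.4 × 0.01139 = $8,310.581376
Total = $11,900.402304

$11,900.40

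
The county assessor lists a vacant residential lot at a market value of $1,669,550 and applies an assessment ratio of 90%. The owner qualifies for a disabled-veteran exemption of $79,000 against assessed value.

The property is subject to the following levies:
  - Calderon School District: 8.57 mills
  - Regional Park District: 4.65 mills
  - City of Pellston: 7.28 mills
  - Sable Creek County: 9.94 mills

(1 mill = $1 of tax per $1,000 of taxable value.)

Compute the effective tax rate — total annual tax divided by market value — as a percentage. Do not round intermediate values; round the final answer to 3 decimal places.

Assessed value = $1,669,550 × 0.9 = $1,502,595
Taxable value = $1,502,595 − $79,000 = $1,423,595
Calderon School District: $1,423,595 × 0.00857 = $12,200.20915
Regional Park District: $1,423,595 × 0.00465 = $6,619.71675
City of Pellston: $1,423,595 × 0.00728 = $10,363.7716
Sable Creek County: $1,423,595 × 0.00994 = $14,150.5343
Total tax = $43,334.2318
Effective rate = $43,334.2318 ÷ $1,669,550 = 2.596% of market value

2.596%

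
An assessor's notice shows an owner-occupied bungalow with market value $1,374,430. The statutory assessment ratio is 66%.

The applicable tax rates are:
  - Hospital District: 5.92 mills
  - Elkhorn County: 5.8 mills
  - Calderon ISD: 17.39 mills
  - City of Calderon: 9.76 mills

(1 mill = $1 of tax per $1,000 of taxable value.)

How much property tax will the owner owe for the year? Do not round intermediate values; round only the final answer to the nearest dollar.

$35,260

Assessed value = $1,374,430 × 0.66 = $907,123.8
Hospital District: $907,123.8 × 0.00592 = $5,370.172896
Elkhorn County: $907,123.8 × 0.0058 = $5,261.31804
Calderon ISD: $907,123.8 × 0.01739 = $15,774.882882
City of Calderon: $907,123.8 × 0.00976 = $8,853.528288
Total = $5,370.172896 + $5,261.31804 + $15,774.882882 + $8,853.528288 = $35,259.902106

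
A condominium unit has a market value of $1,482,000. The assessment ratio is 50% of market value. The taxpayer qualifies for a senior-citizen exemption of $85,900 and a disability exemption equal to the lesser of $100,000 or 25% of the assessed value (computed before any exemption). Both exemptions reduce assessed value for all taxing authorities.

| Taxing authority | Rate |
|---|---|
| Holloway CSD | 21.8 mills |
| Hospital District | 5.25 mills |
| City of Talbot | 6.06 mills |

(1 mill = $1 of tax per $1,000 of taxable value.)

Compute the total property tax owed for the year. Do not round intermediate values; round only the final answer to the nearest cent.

$18,379.36

Assessed value = $1,482,000 × 0.5 = $741,000
Disability exemption = min($100,000, 25% × $741,000) = min($100,000, $185,250) = $100,000 (dollar cap binds)
Taxable value = $741,000 − $85,900 − $100,000 = $555,100
Holloway CSD: $555,100 × 0.0218 = $12,101.18
Hospital District: $555,100 × 0.00525 = $2,914.275
City of Talbot: $555,100 × 0.00606 = $3,363.906
Total = $18,379.361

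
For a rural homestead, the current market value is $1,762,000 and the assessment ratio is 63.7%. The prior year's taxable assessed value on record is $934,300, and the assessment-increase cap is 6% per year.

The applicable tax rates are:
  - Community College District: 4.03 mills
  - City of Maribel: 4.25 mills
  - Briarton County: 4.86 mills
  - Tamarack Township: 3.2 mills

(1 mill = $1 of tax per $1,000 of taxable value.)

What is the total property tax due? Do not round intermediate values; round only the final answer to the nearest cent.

Uncapped assessed value = $1,762,000 × 0.637 = $1,122,394
Cap limit = $934,300 × 1.06 = $990,358
Taxable assessed value = min($1,122,394, $990,358) = $990,358 (cap binds)
Community College District: $990,358 × 0.00403 = $3,991.14274
City of Maribel: $990,358 × 0.00425 = $4,209.0215
Briarton County: $990,358 × 0.00486 = $4,813.13988
Tamarack Township: $990,358 × 0.0032 = $3,169.1456
Total = $16,182.44972

$16,182.45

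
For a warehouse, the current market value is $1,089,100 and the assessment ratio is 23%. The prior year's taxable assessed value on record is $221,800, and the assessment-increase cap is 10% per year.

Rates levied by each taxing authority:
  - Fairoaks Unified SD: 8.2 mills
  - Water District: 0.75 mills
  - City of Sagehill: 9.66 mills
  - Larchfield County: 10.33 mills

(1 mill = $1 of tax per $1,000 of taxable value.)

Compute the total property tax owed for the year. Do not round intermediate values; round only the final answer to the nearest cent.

$7,060.78

Uncapped assessed value = $1,089,100 × 0.23 = $250,493
Cap limit = $221,800 × 1.1 = $243,980
Taxable assessed value = min($250,493, $243,980) = $243,980 (cap binds)
Fairoaks Unified SD: $243,980 × 0.0082 = $2,000.636
Water District: $243,980 × 0.00075 = $182.985
City of Sagehill: $243,980 × 0.00966 = $2,356.8468
Larchfield County: $243,980 × 0.01033 = $2,520.3134
Total = $7,060.7812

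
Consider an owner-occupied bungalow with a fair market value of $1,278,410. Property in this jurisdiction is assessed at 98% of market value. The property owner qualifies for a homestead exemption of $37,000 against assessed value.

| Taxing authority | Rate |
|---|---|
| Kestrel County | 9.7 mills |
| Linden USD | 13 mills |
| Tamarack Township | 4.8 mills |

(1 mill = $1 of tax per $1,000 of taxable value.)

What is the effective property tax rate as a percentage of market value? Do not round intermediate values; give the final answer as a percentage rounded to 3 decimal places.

2.615%

Assessed value = $1,278,410 × 0.98 = $1,252,841.8
Taxable value = $1,252,841.8 − $37,000 = $1,215,841.8
Kestrel County: $1,215,841.8 × 0.0097 = $11,793.66546
Linden USD: $1,215,841.8 × 0.013 = $15,805.9434
Tamarack Township: $1,215,841.8 × 0.0048 = $5,836.04064
Total tax = $33,435.6495
Effective rate = $33,435.6495 ÷ $1,278,410 = 2.615% of market value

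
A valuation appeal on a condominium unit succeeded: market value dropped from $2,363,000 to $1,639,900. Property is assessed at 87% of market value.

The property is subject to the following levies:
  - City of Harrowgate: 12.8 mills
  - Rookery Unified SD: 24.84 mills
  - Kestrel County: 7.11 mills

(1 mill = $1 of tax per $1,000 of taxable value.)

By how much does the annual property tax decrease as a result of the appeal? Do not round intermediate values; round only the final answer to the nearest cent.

$28,152.09

Old assessed value = $2,363,000 × 0.87 = $2,055,810
New assessed value = $1,639,900 × 0.87 = $1,426,713
Combined rate = 0.0128 + 0.02484 + 0.00711 = 0.04475
Old tax = $2,055,810 × 0.04475 = $91,997.4975
New tax = $1,426,713 × 0.04475 = $63,845.40675
Reduction = $91,997.4975 − $63,845.40675 = $28,152.09075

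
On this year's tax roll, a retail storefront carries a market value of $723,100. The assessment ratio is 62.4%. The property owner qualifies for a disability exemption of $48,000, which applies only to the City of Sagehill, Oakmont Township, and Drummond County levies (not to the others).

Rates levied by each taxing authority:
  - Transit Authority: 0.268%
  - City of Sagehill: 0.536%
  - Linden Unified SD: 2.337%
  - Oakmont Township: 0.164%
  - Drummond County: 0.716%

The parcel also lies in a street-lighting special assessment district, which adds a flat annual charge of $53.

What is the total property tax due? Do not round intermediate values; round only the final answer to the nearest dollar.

$17,517

Assessed value = $723,100 × 0.624 = $451,214.4
Transit Authority: $451,214.4 × 0.00268 = $1,209.254592
City of Sagehill: ($451,214.4 − $48,000) × 0.00536 = $403,214.4 × 0.00536 = $2,161.229184
Linden Unified SD: $451,214.4 × 0.02337 = $10,544.880528
Oakmont Township: ($451,214.4 − $48,000) × 0.00164 = $403,214.4 × 0.00164 = $661.271616
Drummond County: ($451,214.4 − $48,000) × 0.00716 = $403,214.4 × 0.00716 = $2,887.015104
Levies subtotal = $17,463.651024
Total = $17,463.651024 + $53 = $17,516.651024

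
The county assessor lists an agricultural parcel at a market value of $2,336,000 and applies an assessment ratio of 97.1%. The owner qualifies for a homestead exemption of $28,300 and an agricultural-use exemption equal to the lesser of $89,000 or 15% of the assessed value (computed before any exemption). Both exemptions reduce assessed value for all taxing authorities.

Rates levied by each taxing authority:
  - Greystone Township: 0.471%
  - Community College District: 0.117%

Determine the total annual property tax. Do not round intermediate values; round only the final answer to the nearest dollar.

$12,648

Assessed value = $2,336,000 × 0.971 = $2,268,256
Agricultural-use exemption = min($89,000, 15% × $2,268,256) = min($89,000, $340,238.4) = $89,000 (dollar cap binds)
Taxable value = $2,268,256 − $28,300 − $89,000 = $2,150,956
Greystone Township: $2,150,956 × 0.00471 = $10,131.00276
Community College District: $2,150,956 × 0.00117 = $2,516.61852
Total = $12,647.62128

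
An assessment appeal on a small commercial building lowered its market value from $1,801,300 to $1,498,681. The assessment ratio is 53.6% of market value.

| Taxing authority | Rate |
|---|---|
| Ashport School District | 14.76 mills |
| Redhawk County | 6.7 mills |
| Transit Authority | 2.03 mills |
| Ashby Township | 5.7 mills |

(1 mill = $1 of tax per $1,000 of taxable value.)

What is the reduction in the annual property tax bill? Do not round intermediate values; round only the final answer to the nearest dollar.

Old assessed value = $1,801,300 × 0.536 = $965,496.8
New assessed value = $1,498,681 × 0.536 = $803,293.016
Combined rate = 0.01476 + 0.0067 + 0.00203 + 0.0057 = 0.02919
Old tax = $965,496.8 × 0.02919 = $28,182.851592
New tax = $803,293.016 × 0.02919 = $23,448.12313704
Reduction = $28,182.851592 − $23,448.12313704 = $4,734.72845496

$4,735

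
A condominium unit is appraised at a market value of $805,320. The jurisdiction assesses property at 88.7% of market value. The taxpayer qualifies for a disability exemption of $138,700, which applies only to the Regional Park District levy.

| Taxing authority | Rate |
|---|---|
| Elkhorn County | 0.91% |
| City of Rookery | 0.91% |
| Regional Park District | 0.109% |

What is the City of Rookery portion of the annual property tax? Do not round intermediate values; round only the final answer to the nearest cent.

Assessed value = $805,320 × 0.887 = $714,318.84
City of Rookery taxable value = $714,318.84 (exemption does not apply)
City of Rookery levy = $714,318.84 × 0.0091 = $6,500.301444

$6,500.30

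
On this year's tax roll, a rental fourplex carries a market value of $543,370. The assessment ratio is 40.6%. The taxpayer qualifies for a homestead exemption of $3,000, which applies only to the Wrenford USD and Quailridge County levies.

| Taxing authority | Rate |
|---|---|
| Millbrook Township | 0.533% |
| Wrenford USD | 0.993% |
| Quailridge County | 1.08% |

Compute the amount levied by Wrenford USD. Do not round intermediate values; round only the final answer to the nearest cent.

$2,160.85

Assessed value = $543,370 × 0.406 = $220,608.22
Wrenford USD taxable value = $220,608.22 − $3,000 = $217,608.22
Wrenford USD levy = $217,608.22 × 0.00993 = $2,160.8496246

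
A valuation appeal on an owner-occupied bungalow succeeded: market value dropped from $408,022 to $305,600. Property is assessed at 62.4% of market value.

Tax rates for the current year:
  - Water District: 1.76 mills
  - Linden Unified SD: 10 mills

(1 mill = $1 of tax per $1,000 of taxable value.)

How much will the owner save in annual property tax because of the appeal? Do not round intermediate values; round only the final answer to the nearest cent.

$751.60

Old assessed value = $408,022 × 0.624 = $254,605.728
New assessed value = $305,600 × 0.624 = $190,694.4
Combined rate = 0.00176 + 0.01 = 0.01176
Old tax = $254,605.728 × 0.01176 = $2,994.16336128
New tax = $190,694.4 × 0.01176 = $2,242.566144
Reduction = $2,994.16336128 − $2,242.566144 = $751.59721728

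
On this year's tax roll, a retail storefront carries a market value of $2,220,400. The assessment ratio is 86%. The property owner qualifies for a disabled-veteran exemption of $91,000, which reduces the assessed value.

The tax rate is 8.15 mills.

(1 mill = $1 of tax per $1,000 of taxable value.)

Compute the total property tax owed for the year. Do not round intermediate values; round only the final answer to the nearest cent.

$14,821.13

Assessed value = $2,220,400 × 0.86 = $1,909,544
Taxable value = $1,909,544 − $91,000 = $1,818,544
Tax = $1,818,544 × 0.00815 = $14,821.1336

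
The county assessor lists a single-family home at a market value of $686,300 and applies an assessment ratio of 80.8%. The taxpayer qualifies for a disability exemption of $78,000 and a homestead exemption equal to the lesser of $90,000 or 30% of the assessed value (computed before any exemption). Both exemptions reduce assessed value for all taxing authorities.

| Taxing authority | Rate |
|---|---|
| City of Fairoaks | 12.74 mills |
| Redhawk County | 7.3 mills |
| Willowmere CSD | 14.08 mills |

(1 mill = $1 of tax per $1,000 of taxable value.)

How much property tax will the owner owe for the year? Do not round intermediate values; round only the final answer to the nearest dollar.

Assessed value = $686,300 × 0.808 = $554,530.4
Homestead exemption = min($90,000, 30% × $554,530.4) = min($90,000, $166,359.12) = $90,000 (dollar cap binds)
Taxable value = $554,530.4 − $78,000 − $90,000 = $386,530.4
City of Fairoaks: $386,530.4 × 0.01274 = $4,924.397296
Redhawk County: $386,530.4 × 0.0073 = $2,821.67192
Willowmere CSD: $386,530.4 × 0.01408 = $5,442.348032
Total = $13,188.417248

$13,188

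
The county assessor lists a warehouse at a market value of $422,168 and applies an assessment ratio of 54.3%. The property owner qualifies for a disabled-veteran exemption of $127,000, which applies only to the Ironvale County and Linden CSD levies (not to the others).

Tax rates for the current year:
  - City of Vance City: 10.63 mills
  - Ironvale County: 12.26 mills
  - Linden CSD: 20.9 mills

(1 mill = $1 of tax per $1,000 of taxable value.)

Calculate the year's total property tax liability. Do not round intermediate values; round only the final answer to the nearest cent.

$5,826.98

Assessed value = $422,168 × 0.543 = $229,237.224
City of Vance City: $229,237.224 × 0.01063 = $2,436.79169112
Ironvale County: ($229,237.224 − $127,000) × 0.01226 = $102,237.224 × 0.01226 = $1,253.42836624
Linden CSD: ($229,237.224 − $127,000) × 0.0209 = $102,237.224 × 0.0209 = $2,136.7579816
Total = $5,826.97803896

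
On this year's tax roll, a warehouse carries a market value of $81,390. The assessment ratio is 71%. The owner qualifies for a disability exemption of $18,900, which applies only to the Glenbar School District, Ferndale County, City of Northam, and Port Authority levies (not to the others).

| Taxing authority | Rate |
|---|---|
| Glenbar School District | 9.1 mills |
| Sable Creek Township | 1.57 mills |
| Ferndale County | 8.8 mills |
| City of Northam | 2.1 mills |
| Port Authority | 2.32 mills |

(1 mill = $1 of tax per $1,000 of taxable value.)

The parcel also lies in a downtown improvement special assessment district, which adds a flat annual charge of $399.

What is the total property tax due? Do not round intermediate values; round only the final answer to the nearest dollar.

Assessed value = $81,390 × 0.71 = $57,786.9
Glenbar School District: ($57,786.9 − $18,900) × 0.0091 = $38,886.9 × 0.0091 = $353.87079
Sable Creek Township: $57,786.9 × 0.00157 = $90.725433
Ferndale County: ($57,786.9 − $18,900) × 0.0088 = $38,886.9 × 0.0088 = $342.20472
City of Northam: ($57,786.9 − $18,900) × 0.0021 = $38,886.9 × 0.0021 = $81.66249
Port Authority: ($57,786.9 − $18,900) × 0.00232 = $38,886.9 × 0.00232 = $90.217608
Levies subtotal = $958.681041
Total = $958.681041 + $399 = $1,357.681041

$1,358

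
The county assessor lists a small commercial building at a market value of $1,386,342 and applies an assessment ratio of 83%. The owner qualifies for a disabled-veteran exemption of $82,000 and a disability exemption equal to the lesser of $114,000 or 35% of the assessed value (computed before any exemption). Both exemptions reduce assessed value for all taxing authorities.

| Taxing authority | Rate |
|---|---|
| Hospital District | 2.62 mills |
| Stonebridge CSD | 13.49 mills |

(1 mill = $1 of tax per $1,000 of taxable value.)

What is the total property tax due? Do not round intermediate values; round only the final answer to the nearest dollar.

Assessed value = $1,386,342 × 0.83 = $1,150,663.86
Disability exemption = min($114,000, 35% × $1,150,663.86) = min($114,000, $402,732.351) = $114,000 (dollar cap binds)
Taxable value = $1,150,663.86 − $82,000 − $114,000 = $954,663.86
Hospital District: $954,663.86 × 0.00262 = $2,501.2193132
Stonebridge CSD: $954,663.86 × 0.01349 = $12,878.4154714
Total = $15,379.6347846

$15,380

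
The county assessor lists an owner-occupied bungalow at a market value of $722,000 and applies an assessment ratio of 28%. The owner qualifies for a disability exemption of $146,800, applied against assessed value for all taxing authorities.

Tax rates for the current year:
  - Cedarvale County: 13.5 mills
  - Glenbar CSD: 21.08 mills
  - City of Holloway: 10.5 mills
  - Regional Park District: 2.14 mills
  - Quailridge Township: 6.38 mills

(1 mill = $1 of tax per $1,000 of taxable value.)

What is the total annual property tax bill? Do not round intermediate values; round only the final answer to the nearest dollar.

$2,967

Assessed value = $722,000 × 0.28 = $202,160
Taxable value = $202,160 − $146,800 = $55,360
Cedarvale County: $55,360 × 0.0135 = $747.36
Glenbar CSD: $55,360 × 0.02108 = $1,166.9888
City of Holloway: $55,360 × 0.0105 = $581.28
Regional Park District: $55,360 × 0.00214 = $118.4704
Quailridge Township: $55,360 × 0.00638 = $353.1968
Total = $747.36 + $1,166.9888 + $581.28 + $118.4704 + $353.1968 = $2,967.296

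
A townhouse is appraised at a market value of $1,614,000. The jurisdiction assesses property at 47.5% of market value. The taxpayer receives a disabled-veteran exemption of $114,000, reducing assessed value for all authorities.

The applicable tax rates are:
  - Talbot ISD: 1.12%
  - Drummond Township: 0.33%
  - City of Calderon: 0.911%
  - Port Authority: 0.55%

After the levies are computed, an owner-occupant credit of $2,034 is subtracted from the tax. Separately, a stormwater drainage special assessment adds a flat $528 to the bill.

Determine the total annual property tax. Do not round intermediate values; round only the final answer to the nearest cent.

Assessed value = $1,614,000 × 0.475 = $766,650
Taxable value = $766,650 − $114,000 = $652,650
Talbot ISD: $652,650 × 0.0112 = $7,309.68
Drummond Township: $652,650 × 0.0033 = $2,153.745
City of Calderon: $652,650 × 0.00911 = $5,945.6415
Port Authority: $652,650 × 0.0055 = $3,589.575
Levies subtotal = $18,998.6415
After credit = $18,998.6415 − $2,034 = $16,964.6415
Total = $16,964.6415 + $528 = $17,492.6415

$17,492.64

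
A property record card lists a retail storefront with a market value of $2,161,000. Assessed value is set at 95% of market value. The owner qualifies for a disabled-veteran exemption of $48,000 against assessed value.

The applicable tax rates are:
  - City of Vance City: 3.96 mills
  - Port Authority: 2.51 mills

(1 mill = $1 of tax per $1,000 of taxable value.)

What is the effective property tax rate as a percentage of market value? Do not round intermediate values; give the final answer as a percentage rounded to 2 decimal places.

0.60%

Assessed value = $2,161,000 × 0.95 = $2,052,950
Taxable value = $2,052,950 − $48,000 = $2,004,950
City of Vance City: $2,004,950 × 0.00396 = $7,939.602
Port Authority: $2,004,950 × 0.00251 = $5,032.4245
Total tax = $12,972.0265
Effective rate = $12,972.0265 ÷ $2,161,000 = 0.60% of market value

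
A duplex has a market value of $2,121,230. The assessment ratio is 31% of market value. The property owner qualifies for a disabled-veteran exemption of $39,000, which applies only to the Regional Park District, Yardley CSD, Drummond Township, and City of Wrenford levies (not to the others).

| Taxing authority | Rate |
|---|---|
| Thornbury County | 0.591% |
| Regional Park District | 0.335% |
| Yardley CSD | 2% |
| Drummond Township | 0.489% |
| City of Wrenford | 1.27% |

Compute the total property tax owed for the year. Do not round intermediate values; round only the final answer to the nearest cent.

$29,211.02

Assessed value = $2,121,230 × 0.31 = $657,581.3
Thornbury County: $657,581.3 × 0.00591 = $3,886.305483
Regional Park District: ($657,581.3 − $39,000) × 0.00335 = $618,581.3 × 0.00335 = $2,072.247355
Yardley CSD: ($657,581.3 − $39,000) × 0.02 = $618,581.3 × 0.02 = $12,371.626
Drummond Township: ($657,581.3 − $39,000) × 0.00489 = $618,581.3 × 0.00489 = $3,024.862557
City of Wrenford: ($657,581.3 − $39,000) × 0.0127 = $618,581.3 × 0.0127 = $7,855.98251
Total = $29,211.023905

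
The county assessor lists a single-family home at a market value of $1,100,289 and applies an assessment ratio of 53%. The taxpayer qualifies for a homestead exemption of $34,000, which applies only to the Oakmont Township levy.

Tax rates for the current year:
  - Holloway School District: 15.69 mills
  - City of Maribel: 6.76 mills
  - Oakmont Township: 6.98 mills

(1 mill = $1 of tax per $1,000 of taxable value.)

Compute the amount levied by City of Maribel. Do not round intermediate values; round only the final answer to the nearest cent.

$3,942.12

Assessed value = $1,100,289 × 0.53 = $583,153.17
City of Maribel taxable value = $583,153.17 (exemption does not apply)
City of Maribel levy = $583,153.17 × 0.00676 = $3,942.1154292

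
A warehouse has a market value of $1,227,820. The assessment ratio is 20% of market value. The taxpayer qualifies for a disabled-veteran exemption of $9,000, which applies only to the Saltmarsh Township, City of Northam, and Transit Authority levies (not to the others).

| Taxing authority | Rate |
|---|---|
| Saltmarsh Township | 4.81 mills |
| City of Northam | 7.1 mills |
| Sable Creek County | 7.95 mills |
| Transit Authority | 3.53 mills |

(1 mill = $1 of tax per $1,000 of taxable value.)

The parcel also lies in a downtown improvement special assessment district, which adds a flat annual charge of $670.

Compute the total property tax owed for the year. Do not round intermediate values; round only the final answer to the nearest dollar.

$6,275

Assessed value = $1,227,820 × 0.2 = $245,564
Saltmarsh Township: ($245,564 − $9,000) × 0.00481 = $236,564 × 0.00481 = $1,137.87284
City of Northam: ($245,564 − $9,000) × 0.0071 = $236,564 × 0.0071 = $1,679.6044
Sable Creek County: $245,564 × 0.00795 = $1,952.2338
Transit Authority: ($245,564 − $9,000) × 0.00353 = $236,564 × 0.00353 = $835.07092
Levies subtotal = $5,604.78196
Total = $5,604.78196 + $670 = $6,274.78196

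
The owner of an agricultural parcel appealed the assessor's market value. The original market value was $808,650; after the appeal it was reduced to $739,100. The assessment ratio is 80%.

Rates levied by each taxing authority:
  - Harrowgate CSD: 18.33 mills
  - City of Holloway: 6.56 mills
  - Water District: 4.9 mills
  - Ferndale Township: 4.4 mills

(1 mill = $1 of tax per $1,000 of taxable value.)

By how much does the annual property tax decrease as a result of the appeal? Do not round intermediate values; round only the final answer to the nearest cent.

Old assessed value = $808,650 × 0.8 = $646,920
New assessed value = $739,100 × 0.8 = $591,280
Combined rate = 0.01833 + 0.00656 + 0.0049 + 0.0044 = 0.03419
Old tax = $646,920 × 0.03419 = $22,118.1948
New tax = $591,280 × 0.03419 = $20,215.8632
Reduction = $22,118.1948 − $20,215.8632 = $1,902.3316

$1,902.33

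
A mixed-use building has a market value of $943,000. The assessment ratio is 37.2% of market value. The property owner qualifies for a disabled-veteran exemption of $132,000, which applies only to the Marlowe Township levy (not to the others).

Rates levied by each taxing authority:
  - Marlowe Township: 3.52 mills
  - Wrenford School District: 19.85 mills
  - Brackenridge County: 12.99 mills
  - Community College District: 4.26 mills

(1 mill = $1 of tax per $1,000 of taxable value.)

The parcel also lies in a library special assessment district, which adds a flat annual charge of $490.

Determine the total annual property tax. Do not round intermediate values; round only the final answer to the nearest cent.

Assessed value = $943,000 × 0.372 = $350,796
Marlowe Township: ($350,796 − $132,000) × 0.00352 = $218,796 × 0.00352 = $770.16192
Wrenford School District: $350,796 × 0.01985 = $6,963.3006
Brackenridge County: $350,796 × 0.01299 = $4,556.84004
Community College District: $350,796 × 0.00426 = $1,494.39096
Levies subtotal = $13,784.69352
Total = $13,784.69352 + $490 = $14,274.69352

$14,274.69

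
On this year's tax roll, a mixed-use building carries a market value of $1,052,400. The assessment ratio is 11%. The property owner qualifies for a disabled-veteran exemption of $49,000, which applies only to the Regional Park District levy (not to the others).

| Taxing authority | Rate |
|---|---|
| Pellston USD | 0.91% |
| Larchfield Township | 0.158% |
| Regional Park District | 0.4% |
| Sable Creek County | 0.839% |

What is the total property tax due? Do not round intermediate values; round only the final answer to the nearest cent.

Assessed value = $1,052,400 × 0.11 = $115,764
Pellston USD: $115,764 × 0.0091 = $1,053.4524
Larchfield Township: $115,764 × 0.00158 = $182.90712
Regional Park District: ($115,764 − $49,000) × 0.004 = $66,764 × 0.004 = $267.056
Sable Creek County: $115,764 × 0.00839 = $971.25996
Total = $2,474.67548

$2,474.68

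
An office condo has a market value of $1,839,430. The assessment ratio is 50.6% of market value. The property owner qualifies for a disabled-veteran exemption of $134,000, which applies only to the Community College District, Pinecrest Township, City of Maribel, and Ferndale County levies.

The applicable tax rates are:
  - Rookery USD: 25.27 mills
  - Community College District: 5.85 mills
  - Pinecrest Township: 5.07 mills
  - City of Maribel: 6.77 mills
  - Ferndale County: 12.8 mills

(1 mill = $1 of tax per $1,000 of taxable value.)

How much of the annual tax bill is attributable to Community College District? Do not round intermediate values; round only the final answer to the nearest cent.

Assessed value = $1,839,430 × 0.506 = $930,751.58
Community College District taxable value = $930,751.58 − $134,000 = $796,751.58
Community College District levy = $796,751.58 × 0.00585 = $4,660.996743

$4,661.00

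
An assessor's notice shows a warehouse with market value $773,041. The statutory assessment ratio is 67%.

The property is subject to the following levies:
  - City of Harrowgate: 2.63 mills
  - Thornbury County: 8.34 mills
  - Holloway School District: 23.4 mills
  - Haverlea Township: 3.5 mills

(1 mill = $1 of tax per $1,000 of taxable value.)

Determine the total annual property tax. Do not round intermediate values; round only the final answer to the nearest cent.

$19,614.29

Assessed value = $773,041 × 0.67 = $517,937.47
City of Harrowgate: $517,937.47 × 0.00263 = $1,362.1755461
Thornbury County: $517,937.47 × 0.00834 = $4,319.5984998
Holloway School District: $517,937.47 × 0.0234 = $12,119.736798
Haverlea Township: $517,937.47 × 0.0035 = $1,812.781145
Total = $1,362.1755461 + $4,319.5984998 + $12,119.736798 + $1,812.781145 = $19,614.2919889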